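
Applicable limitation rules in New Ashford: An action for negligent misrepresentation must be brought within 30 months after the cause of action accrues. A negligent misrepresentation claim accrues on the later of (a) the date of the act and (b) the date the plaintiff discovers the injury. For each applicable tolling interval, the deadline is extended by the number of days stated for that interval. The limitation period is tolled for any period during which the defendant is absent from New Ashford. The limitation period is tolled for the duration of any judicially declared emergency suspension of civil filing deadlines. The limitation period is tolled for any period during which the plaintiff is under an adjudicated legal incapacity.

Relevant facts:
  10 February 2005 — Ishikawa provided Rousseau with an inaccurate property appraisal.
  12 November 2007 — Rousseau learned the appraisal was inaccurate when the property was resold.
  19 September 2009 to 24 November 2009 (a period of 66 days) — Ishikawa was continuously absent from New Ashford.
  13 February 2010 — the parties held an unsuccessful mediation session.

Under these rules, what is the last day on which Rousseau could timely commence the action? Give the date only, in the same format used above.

The claim accrued on 12 November 2007 — the later of the 10 February 2005 act and the 12 November 2007 discovery.
Adding the 30 months base period to 12 November 2007 gives a deadline of 12 May 2010, before any tolling.
The period was tolled for 66 days by the defendant's absence from the jurisdiction (19 September 2009 to 24 November 2009), pushing the deadline to 17 July 2010.
None of the other events listed affects the running of the period under the stated rules.

17 July 2010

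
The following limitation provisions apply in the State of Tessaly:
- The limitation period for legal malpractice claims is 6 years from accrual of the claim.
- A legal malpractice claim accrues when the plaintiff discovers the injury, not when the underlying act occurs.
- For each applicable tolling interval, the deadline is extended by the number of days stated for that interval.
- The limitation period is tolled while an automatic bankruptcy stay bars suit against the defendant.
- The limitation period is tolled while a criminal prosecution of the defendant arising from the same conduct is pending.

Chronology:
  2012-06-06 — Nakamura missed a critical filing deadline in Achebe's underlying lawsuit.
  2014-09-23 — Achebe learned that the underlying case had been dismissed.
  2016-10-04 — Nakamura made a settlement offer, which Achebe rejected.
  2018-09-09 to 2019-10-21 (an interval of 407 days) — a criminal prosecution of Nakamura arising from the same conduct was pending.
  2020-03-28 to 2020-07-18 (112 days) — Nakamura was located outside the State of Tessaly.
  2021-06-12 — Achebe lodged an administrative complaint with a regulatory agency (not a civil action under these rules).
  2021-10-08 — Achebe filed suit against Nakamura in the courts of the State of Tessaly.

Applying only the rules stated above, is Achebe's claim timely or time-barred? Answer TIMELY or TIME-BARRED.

The claim did not accrue until Achebe discovered the injury on 2014-09-23; the 2012-06-06 act date does not start the clock under the stated rule.
Adding the 6 years base period to 2014-09-23 gives a deadline of 2020-09-23, before any tolling.
Because the pending criminal prosecution ran from 2018-09-09 to 2019-10-21, the deadline is extended by 407 days to 2021-11-04.
No stated provision tolls the period for the defendant's absence, so the interval from 2020-03-28 to 2020-07-18 has no effect on the deadline.
The other events in the timeline have no effect on the limitation period under the stated rules.
Achebe filed on 2021-10-08, before the 2021-11-04 deadline, so the action is timely.

TIMELY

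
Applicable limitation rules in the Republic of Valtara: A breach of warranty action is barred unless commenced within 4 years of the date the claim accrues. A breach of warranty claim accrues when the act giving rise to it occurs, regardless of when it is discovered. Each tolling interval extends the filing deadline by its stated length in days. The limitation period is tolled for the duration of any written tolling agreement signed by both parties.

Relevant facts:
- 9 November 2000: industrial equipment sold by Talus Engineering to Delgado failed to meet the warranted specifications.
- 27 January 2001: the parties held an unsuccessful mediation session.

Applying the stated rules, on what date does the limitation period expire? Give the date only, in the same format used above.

The claim accrued on 9 November 2000, the date of the act.
The untolled deadline — 4 years after 9 November 2000 — is 9 November 2004.
None of the other events listed affects the running of the period under the stated rules.

9 November 2004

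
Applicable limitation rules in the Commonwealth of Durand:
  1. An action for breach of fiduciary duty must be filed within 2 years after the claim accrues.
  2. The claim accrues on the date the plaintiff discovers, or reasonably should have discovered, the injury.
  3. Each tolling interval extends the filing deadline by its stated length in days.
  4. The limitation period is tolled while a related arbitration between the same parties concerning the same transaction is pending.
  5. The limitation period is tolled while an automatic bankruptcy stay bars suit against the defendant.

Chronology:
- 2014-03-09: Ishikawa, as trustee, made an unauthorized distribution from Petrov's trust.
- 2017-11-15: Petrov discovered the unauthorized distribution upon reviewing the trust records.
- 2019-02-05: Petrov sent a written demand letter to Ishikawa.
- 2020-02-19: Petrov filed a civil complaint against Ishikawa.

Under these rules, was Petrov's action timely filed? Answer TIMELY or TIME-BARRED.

Under the discovery rule, the claim accrued on 2017-11-15, when Petrov discovered the injury — not on the 2014-03-09 date of the underlying act.
Adding the 2 years base period to 2017-11-15 gives a deadline of 2019-11-15, before any tolling.
Nothing else in the chronology tolls or restarts the period.
Filing on 2020-02-19 missed the 2019-11-15 deadline — the action is time-barred.

TIME-BARRED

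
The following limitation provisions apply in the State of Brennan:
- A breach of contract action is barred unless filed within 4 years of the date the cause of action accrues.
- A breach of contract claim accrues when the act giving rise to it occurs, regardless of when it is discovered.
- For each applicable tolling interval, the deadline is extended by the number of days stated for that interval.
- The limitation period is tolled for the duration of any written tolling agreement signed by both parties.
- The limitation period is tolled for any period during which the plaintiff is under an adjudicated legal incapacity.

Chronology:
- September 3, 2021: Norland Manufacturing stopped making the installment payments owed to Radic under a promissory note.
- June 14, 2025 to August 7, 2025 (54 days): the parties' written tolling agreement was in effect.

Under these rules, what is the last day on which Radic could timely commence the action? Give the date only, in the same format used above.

The limitation period began to run on September 3, 2021.
4 years from September 3, 2021 is September 3, 2025.
Because the written tolling agreement ran from June 14, 2025 to August 7, 2025, the deadline is extended by 54 days to October 27, 2025.

October 27, 2025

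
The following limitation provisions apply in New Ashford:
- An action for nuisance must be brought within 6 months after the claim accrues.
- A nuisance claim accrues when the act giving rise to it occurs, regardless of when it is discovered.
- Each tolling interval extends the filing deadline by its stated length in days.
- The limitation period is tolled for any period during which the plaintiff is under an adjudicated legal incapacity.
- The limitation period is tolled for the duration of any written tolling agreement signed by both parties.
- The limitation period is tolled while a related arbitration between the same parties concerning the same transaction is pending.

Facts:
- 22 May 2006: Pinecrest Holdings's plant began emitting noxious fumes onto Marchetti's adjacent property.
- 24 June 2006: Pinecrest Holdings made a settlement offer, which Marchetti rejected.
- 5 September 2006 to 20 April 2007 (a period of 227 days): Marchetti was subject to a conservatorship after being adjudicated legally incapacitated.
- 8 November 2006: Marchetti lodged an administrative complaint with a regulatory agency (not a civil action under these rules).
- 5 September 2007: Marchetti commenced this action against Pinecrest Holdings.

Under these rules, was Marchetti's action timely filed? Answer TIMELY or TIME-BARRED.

The limitation period began to run on 22 May 2006.
The untolled deadline — 6 months after 22 May 2006 — is 22 November 2006.
The period was tolled for 227 days by the plaintiff's legal incapacity (5 September 2006 to 20 April 2007), pushing the deadline to 7 July 2007.
Nothing else in the chronology tolls or restarts the period.
Filing on 5 September 2007 missed the 7 July 2007 deadline — the action is time-barred.

TIME-BARRED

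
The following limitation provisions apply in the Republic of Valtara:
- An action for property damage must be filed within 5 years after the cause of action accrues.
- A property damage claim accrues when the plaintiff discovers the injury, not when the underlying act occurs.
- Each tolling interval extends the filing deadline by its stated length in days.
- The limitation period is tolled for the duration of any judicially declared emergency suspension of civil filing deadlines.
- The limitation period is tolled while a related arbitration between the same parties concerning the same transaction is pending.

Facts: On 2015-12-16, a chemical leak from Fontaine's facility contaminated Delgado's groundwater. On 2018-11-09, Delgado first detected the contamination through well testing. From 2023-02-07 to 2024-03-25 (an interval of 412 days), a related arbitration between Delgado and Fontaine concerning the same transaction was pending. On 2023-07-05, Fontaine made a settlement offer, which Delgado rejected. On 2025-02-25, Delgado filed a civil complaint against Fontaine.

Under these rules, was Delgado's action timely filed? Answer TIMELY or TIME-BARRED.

TIME-BARRED

Under the discovery rule, the claim accrued on 2018-11-09, when Delgado discovered the injury — not on the 2015-12-16 date of the underlying act.
Adding the 5 years base period to 2018-11-09 gives a deadline of 2023-11-09, before any tolling.
Because the pending related arbitration ran from 2023-02-07 to 2024-03-25, the deadline is extended by 412 days to 2024-12-25.
Nothing else in the chronology tolls or restarts the period.
The 2025-02-25 filing falls after the 2024-12-25 deadline; the claim is time-barred.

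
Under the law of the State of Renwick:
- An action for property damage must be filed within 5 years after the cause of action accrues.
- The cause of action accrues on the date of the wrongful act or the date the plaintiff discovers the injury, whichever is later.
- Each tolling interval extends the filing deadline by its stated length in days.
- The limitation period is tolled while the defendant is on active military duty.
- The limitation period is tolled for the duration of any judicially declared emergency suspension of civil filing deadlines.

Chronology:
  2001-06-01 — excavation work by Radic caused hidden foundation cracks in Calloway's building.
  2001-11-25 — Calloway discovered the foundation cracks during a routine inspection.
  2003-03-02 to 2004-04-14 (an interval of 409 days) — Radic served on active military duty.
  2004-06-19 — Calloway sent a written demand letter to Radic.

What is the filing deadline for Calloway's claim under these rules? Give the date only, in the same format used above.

Because discovery on 2001-11-25 post-dates the 2001-06-01 act, accrual under the later-of rule falls on 2001-11-25.
Adding the 5 years base period to 2001-11-25 gives a deadline of 2006-11-25, before any tolling.
The period was tolled for 409 days by the defendant's active military service (2003-03-02 to 2004-04-14), pushing the deadline to 2008-01-08.
The other events in the timeline have no effect on the limitation period under the stated rules.

2008-01-08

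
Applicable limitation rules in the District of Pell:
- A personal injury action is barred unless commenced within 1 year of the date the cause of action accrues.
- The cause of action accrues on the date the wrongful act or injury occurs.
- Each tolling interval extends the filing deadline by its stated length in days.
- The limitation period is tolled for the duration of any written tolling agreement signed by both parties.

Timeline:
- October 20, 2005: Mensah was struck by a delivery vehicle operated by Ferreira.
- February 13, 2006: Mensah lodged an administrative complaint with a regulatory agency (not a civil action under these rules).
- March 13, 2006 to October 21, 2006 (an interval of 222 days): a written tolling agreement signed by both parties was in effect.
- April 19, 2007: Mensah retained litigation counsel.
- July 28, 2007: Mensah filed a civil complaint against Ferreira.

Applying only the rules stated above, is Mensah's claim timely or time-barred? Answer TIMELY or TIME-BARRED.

TIME-BARRED

The limitation period began to run on October 20, 2005.
Adding the 1 year base period to October 20, 2005 gives a deadline of October 20, 2006, before any tolling.
The period was tolled for 222 days by the written tolling agreement (March 13, 2006 to October 21, 2006), pushing the deadline to May 30, 2007.
The other events in the timeline have no effect on the limitation period under the stated rules.
Mensah filed on July 28, 2007, after the May 30, 2007 deadline, so the action is time-barred.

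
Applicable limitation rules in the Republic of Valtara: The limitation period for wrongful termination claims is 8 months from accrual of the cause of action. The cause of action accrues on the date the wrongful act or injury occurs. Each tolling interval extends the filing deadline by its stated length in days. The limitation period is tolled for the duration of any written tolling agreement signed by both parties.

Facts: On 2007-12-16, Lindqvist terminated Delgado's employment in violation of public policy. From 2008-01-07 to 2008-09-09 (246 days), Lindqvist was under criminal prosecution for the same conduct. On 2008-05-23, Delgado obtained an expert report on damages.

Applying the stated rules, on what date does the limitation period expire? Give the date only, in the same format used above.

2008-08-16

The cause of action accrued on 2007-12-16, the date of the act.
Adding the 8 months base period to 2007-12-16 gives a deadline of 2008-08-16, before any tolling.
No stated provision tolls the period for a criminal prosecution, so the interval from 2008-01-07 to 2008-09-09 has no effect on the deadline.
Nothing else in the chronology tolls or restarts the period.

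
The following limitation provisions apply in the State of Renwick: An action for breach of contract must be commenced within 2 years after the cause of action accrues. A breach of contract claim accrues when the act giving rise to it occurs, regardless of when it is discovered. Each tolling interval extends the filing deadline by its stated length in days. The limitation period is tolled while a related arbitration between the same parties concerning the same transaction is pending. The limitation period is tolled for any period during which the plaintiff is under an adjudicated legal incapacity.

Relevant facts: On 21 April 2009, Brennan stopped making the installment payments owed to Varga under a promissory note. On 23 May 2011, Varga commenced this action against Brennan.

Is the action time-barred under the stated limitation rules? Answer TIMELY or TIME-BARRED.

TIME-BARRED

The claim accrued on 21 April 2009, when the wrongful act occurred.
The untolled deadline — 2 years after 21 April 2009 — is 21 April 2011.
Varga filed on 23 May 2011, after the 21 April 2011 deadline, so the action is time-barred.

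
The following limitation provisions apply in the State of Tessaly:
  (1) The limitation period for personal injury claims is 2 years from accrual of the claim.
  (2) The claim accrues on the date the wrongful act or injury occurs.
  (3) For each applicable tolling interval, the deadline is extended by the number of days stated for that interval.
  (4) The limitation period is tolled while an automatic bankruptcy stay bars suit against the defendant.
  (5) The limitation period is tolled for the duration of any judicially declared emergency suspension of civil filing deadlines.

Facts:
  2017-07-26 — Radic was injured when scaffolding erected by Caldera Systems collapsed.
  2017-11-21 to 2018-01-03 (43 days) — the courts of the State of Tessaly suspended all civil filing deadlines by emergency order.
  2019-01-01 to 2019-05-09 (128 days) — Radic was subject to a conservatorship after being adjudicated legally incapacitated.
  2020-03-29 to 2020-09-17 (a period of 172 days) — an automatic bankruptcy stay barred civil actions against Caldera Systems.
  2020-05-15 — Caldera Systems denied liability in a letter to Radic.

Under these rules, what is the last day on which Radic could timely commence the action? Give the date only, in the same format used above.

The claim accrued on 2017-07-26, the date of the act.
Adding the 2 years base period to 2017-07-26 gives a deadline of 2019-07-26, before any tolling.
The emergency suspension of filing deadlines from 2017-11-21 to 2018-01-03 tolled the period for 43 days, extending the deadline to 2019-09-07.
The automatic bankruptcy stay starting 2020-03-29 came too late — the period had run on 2019-09-07 — and so does not extend the deadline.
No stated provision tolls the period for the plaintiff's incapacity, so the interval from 2019-01-01 to 2019-05-09 has no effect on the deadline.
The other events in the timeline have no effect on the limitation period under the stated rules.

2019-09-07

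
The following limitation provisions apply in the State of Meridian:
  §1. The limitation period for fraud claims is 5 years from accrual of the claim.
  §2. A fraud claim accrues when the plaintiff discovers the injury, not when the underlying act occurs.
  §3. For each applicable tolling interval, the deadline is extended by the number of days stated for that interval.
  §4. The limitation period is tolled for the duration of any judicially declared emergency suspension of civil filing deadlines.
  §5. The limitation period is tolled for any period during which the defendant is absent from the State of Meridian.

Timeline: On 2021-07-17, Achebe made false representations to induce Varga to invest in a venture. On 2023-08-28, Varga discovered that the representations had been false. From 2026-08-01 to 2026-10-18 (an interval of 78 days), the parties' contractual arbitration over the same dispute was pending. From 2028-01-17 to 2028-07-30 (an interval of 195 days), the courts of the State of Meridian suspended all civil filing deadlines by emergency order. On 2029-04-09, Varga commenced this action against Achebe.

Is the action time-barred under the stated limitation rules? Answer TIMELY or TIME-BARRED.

TIME-BARRED

Accrual is tied to discovery, so the period began on 2023-08-28 rather than on 2021-07-17 when the act occurred.
Adding the 5 years base period to 2023-08-28 gives a deadline of 2028-08-28, before any tolling.
The period was tolled for 195 days by the emergency suspension of filing deadlines (2028-01-17 to 2028-07-30), pushing the deadline to 2029-03-11.
Although a pending arbitration ran from 2026-08-01 to 2026-10-18, the stated rules do not make that a tolling event, so it is disregarded.
Filing on 2029-04-09 missed the 2029-03-11 deadline — the action is time-barred.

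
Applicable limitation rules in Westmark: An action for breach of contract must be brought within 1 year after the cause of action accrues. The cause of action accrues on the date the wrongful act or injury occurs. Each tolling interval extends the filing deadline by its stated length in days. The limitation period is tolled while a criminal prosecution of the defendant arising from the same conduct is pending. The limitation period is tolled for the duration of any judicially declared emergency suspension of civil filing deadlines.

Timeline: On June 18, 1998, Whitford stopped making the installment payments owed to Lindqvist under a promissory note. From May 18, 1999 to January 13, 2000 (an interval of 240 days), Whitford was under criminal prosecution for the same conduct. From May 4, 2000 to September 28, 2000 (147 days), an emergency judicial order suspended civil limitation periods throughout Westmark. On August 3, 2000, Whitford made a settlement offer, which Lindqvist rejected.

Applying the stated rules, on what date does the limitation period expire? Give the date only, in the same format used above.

February 13, 2000

The limitation period began to run on June 18, 1998.
1 year from June 18, 1998 is June 18, 1999.
The pending criminal prosecution from May 18, 1999 to January 13, 2000 tolled the period for 240 days, extending the deadline to February 13, 2000.
The emergency suspension of filing deadlines starting May 4, 2000 came too late — the period had run on February 13, 2000 — and so does not extend the deadline.
None of the other events listed affects the running of the period under the stated rules.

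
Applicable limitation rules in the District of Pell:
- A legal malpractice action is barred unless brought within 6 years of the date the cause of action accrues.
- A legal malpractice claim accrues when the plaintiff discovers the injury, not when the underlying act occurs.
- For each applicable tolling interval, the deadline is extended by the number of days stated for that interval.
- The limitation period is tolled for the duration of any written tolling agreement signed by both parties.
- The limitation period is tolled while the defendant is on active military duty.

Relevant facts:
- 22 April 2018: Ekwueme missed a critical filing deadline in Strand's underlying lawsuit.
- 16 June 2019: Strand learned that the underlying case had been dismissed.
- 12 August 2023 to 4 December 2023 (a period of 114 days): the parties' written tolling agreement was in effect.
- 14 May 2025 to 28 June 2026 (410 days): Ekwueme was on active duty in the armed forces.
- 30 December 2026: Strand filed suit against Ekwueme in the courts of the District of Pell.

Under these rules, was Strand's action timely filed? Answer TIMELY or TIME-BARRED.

Accrual is tied to discovery, so the period began on 16 June 2019 rather than on 22 April 2018 when the act occurred.
6 years from 16 June 2019 is 16 June 2025.
The written tolling agreement from 12 August 2023 to 4 December 2023 tolled the period for 114 days, extending the deadline to 8 October 2025.
Because the defendant's active military service ran from 14 May 2025 to 28 June 2026, the deadline is extended by 410 days to 22 November 2026.
The 30 December 2026 filing falls after the 22 November 2026 deadline; the claim is time-barred.

TIME-BARRED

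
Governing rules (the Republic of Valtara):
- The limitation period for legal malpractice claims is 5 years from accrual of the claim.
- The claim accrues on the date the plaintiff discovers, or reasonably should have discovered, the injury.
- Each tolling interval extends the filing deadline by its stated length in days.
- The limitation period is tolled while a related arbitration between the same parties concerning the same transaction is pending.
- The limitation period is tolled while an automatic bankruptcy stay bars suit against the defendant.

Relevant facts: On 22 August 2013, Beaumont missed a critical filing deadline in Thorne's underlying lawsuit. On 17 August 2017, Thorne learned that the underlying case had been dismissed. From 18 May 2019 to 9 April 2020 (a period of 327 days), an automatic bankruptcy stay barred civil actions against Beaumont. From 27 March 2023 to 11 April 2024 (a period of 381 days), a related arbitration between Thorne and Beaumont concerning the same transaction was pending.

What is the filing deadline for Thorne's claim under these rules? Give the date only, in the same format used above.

The claim did not accrue until Thorne discovered the injury on 17 August 2017; the 22 August 2013 act date does not start the clock under the stated rule.
The untolled deadline — 5 years after 17 August 2017 — is 17 August 2022.
Because the automatic bankruptcy stay ran from 18 May 2019 to 9 April 2020, the deadline is extended by 327 days to 10 July 2023.
Because the pending related arbitration ran from 27 March 2023 to 11 April 2024, the deadline is extended by 381 days to 25 July 2024.

25 July 2024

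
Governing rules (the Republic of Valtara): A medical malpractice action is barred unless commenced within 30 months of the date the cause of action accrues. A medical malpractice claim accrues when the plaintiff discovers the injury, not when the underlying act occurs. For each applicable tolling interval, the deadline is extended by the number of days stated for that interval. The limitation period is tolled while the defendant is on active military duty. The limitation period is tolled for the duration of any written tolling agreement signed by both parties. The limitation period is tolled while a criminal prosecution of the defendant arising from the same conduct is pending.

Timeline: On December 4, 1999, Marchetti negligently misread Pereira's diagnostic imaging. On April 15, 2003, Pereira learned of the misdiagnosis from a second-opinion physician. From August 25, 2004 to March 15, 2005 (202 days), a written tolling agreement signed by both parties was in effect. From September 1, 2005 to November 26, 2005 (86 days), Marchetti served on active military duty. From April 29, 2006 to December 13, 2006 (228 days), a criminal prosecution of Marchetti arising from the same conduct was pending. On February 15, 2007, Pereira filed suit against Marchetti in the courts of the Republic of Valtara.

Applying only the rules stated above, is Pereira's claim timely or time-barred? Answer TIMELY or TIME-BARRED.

TIMELY

Under the discovery rule, the claim accrued on April 15, 2003, when Pereira discovered the injury — not on the December 4, 1999 date of the underlying act.
Adding the 30 months base period to April 15, 2003 gives a deadline of October 15, 2005, before any tolling.
The period was tolled for 202 days by the written tolling agreement (August 25, 2004 to March 15, 2005), pushing the deadline to May 5, 2006.
The period was tolled for 86 days by the defendant's active military service (September 1, 2005 to November 26, 2005), pushing the deadline to July 30, 2006.
The period was tolled for 228 days by the pending criminal prosecution (April 29, 2006 to December 13, 2006), pushing the deadline to March 15, 2007.
Pereira filed on February 15, 2007, before the March 15, 2007 deadline, so the action is timely.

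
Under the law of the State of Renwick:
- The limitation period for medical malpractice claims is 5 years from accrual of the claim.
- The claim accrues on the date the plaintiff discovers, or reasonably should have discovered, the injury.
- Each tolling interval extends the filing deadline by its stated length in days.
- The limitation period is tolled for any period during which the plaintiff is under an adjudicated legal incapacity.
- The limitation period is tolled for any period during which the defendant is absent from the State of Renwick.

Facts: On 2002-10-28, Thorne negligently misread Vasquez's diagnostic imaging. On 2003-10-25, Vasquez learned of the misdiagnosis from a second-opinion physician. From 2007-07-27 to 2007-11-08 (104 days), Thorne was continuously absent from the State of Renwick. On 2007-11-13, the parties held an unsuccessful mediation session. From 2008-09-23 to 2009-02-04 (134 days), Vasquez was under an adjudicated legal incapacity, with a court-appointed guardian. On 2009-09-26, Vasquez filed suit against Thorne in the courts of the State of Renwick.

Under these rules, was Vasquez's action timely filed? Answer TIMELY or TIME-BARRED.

Accrual is tied to discovery, so the period began on 2003-10-25 rather than on 2002-10-28 when the act occurred.
Adding the 5 years base period to 2003-10-25 gives a deadline of 2008-10-25, before any tolling.
The period was tolled for 104 days by the defendant's absence from the jurisdiction (2007-07-27 to 2007-11-08), pushing the deadline to 2009-02-06.
Because the plaintiff's legal incapacity ran from 2008-09-23 to 2009-02-04, the deadline is extended by 134 days to 2009-06-20.
The other events in the timeline have no effect on the limitation period under the stated rules.
The 2009-09-26 filing falls after the 2009-06-20 deadline; the claim is time-barred.

TIME-BARRED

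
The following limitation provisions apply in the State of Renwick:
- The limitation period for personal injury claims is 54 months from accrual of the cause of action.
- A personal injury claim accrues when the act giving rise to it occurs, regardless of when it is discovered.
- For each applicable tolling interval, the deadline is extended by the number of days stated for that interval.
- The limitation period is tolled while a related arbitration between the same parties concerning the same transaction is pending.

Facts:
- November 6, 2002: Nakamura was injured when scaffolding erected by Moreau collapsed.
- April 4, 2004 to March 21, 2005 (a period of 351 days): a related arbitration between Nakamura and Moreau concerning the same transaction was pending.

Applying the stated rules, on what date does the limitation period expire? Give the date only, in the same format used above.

The claim accrued on November 6, 2002, when the wrongful act occurred.
The untolled deadline — 54 months after November 6, 2002 — is May 6, 2007.
The period was tolled for 351 days by the pending related arbitration (April 4, 2004 to March 21, 2005), pushing the deadline to April 21, 2008.

April 21, 2008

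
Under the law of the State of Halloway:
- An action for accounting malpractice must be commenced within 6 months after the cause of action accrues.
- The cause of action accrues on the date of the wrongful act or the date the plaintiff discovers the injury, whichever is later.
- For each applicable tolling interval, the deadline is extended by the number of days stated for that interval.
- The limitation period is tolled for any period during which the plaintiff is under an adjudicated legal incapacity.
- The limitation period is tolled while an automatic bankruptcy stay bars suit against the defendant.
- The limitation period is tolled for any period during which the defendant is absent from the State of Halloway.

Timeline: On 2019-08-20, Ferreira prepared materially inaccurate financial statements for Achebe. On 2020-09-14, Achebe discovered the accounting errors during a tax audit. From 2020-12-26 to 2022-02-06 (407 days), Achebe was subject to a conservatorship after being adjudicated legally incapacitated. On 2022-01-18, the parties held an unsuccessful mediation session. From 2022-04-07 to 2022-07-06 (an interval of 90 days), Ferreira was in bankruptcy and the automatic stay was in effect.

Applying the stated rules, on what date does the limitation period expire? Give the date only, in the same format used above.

2022-07-24

Because discovery on 2020-09-14 post-dates the 2019-08-20 act, accrual under the later-of rule falls on 2020-09-14.
The untolled deadline — 6 months after 2020-09-14 — is 2021-03-14.
The period was tolled for 407 days by the plaintiff's legal incapacity (2020-12-26 to 2022-02-06), pushing the deadline to 2022-04-25.
The period was tolled for 90 days by the automatic bankruptcy stay (2022-04-07 to 2022-07-06), pushing the deadline to 2022-07-24.
None of the other events listed affects the running of the period under the stated rules.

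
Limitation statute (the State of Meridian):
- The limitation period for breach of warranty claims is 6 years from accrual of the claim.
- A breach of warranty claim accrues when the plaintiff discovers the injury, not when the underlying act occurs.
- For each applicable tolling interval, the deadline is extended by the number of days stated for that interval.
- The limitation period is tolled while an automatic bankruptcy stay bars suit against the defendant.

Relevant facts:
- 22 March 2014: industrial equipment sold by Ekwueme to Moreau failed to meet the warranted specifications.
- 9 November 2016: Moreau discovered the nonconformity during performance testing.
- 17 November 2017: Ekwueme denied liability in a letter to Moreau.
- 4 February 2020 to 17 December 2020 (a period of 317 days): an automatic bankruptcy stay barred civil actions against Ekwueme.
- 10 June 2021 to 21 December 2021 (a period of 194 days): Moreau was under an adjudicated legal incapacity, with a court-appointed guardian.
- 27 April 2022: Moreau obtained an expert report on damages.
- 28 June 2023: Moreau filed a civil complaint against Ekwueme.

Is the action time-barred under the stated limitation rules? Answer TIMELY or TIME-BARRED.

Accrual is tied to discovery, so the period began on 9 November 2016 rather than on 22 March 2014 when the act occurred.
6 years from 9 November 2016 is 9 November 2022.
The automatic bankruptcy stay from 4 February 2020 to 17 December 2020 tolled the period for 317 days, extending the deadline to 22 September 2023.
No stated provision tolls the period for the plaintiff's incapacity, so the interval from 10 June 2021 to 21 December 2021 has no effect on the deadline.
None of the other events listed affects the running of the period under the stated rules.
Moreau filed on 28 June 2023, before the 22 September 2023 deadline, so the action is timely.

TIMELY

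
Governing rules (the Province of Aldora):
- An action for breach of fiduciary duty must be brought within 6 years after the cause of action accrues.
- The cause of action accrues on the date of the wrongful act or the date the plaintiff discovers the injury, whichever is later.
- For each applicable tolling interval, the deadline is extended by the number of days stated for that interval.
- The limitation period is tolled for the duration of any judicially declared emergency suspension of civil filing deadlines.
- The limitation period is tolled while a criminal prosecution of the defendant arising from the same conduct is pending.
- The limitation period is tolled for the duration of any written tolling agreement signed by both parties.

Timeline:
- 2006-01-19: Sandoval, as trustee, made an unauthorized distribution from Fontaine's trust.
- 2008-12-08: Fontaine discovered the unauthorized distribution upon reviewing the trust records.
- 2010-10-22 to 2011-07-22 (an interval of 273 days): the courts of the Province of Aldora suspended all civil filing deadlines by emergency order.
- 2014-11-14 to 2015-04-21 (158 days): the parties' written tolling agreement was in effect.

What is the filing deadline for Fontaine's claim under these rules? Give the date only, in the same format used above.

2016-02-12

The claim accrued on 2008-12-08 — the later of the 2006-01-19 act and the 2008-12-08 discovery.
6 years from 2008-12-08 is 2014-12-08.
The period was tolled for 273 days by the emergency suspension of filing deadlines (2010-10-22 to 2011-07-22), pushing the deadline to 2015-09-07.
The period was tolled for 158 days by the written tolling agreement (2014-11-14 to 2015-04-21), pushing the deadline to 2016-02-12.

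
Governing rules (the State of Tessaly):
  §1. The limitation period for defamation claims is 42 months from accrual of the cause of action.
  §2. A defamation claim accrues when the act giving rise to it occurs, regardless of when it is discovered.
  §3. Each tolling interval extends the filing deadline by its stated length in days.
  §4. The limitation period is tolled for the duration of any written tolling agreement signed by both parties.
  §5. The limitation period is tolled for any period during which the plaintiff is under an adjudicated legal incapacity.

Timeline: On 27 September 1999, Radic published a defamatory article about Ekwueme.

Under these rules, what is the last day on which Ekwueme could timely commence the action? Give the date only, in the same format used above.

27 March 2003

The limitation period began to run on 27 September 1999.
42 months from 27 September 1999 is 27 March 2003.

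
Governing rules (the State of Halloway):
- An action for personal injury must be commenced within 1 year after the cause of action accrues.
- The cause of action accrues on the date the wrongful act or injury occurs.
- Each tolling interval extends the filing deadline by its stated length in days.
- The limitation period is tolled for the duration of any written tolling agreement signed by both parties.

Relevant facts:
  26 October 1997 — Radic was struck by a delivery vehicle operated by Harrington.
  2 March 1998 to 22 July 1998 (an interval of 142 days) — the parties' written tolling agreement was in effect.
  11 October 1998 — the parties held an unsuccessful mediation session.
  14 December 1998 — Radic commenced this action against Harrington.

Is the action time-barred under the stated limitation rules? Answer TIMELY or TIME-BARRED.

The limitation period began to run on 26 October 1997.
Adding the 1 year base period to 26 October 1997 gives a deadline of 26 October 1998, before any tolling.
Because the written tolling agreement ran from 2 March 1998 to 22 July 1998, the deadline is extended by 142 days to 17 March 1999.
Nothing else in the chronology tolls or restarts the period.
Filing on 14 December 1998 beat the 17 March 1999 deadline — the action is timely.

TIMELY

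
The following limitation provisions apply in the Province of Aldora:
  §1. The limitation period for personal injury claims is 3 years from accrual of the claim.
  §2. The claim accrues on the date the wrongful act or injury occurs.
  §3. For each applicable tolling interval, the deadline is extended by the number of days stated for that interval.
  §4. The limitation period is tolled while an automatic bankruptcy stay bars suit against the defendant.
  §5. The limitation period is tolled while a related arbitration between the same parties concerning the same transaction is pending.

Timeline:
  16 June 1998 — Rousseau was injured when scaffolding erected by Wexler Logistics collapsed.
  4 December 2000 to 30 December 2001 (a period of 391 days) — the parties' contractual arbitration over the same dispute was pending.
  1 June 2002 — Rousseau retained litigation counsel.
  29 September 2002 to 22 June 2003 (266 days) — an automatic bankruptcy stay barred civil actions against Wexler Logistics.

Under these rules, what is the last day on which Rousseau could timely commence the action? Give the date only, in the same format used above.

The limitation period began to run on 16 June 1998.
Adding the 3 years base period to 16 June 1998 gives a deadline of 16 June 2001, before any tolling.
Because the pending related arbitration ran from 4 December 2000 to 30 December 2001, the deadline is extended by 391 days to 12 July 2002.
By the time the automatic bankruptcy stay began on 29 September 2002, the limitation period had already expired on 12 July 2002; that interval cannot revive it.
The other events in the timeline have no effect on the limitation period under the stated rules.

12 July 2002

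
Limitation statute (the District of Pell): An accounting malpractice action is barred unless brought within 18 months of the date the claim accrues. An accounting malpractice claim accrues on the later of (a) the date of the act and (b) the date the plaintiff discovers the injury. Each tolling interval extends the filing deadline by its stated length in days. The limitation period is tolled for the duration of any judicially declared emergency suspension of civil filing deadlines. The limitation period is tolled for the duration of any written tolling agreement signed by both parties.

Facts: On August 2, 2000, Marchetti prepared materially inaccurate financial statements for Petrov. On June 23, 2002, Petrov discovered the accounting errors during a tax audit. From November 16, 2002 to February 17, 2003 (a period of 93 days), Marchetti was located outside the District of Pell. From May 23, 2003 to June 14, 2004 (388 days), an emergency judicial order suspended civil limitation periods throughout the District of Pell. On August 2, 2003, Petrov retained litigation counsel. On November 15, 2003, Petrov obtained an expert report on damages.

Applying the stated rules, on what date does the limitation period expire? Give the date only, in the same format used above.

January 14, 2005

Because discovery on June 23, 2002 post-dates the August 2, 2000 act, accrual under the later-of rule falls on June 23, 2002.
18 months from June 23, 2002 is December 23, 2003.
The emergency suspension of filing deadlines from May 23, 2003 to June 14, 2004 tolled the period for 388 days, extending the deadline to January 14, 2005.
Although the defendant's absence ran from November 16, 2002 to February 17, 2003, the stated rules do not make that a tolling event, so it is disregarded.
None of the other events listed affects the running of the period under the stated rules.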